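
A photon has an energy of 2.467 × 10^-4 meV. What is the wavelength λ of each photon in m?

Take h = 6.62607015 × 10^-34 J·s, c = 2.99792458 × 10^8 m/s, 1 eV = 1.602176634 × 10^-19 J.
First convert: E = 2.467 × 10^-4 meV = 3.9526 × 10^-26 J.
Since λ = hc/E for a photon, λ = 5.026 m.
So λ ≈ 5.03 m.

5.03 m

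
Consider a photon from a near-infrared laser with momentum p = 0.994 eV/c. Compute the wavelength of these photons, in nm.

(h = 6.62607015 × 10^-34 J·s, c = 2.99792458 × 10^8 m/s, 1 eV = 1.602176634 × 10^-19 J.)
Convert to SI: p = 0.994 eV/c = 5.3122 × 10^-28 kg·m/s.
The photon relation is λ = h/p, giving λ = 1.247 × 10^-6 m.
Converting to nm: λ = 1247 nm ≈ 1250 nm.

1250 nm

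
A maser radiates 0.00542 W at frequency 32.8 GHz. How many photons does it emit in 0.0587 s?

1.46e19 photons

Total energy: E_total = P·t = 0.00542 × 0.0587 = 3.182e-4 J.
Per-photon energy: E = 2.173e-23 J.
N = E_total / E_photon = 1.46e19.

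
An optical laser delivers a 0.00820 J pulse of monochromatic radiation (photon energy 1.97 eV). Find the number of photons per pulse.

2.60e16 photons

Per-photon energy: E = 3.156e-19 J (from energy = 1.97 eV).
N = E_total / E_photon = 0.00820 J / 3.156e-19 J = 2.60e16.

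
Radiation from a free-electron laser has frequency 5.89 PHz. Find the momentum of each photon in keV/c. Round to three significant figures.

In SI units: f = 5.89 PHz = 5.89e15 Hz.
Apply p = hf/c: p = 1.302e-26 kg·m/s.
Converting to keV/c: p = 0.02436 keV/c ≈ 0.0244 keV/c.

0.0244 keV/c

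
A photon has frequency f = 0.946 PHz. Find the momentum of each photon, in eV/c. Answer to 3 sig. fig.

First convert: f = 0.946 PHz = 9.46e14 Hz.
The photon relation is p = hf/c, giving p = 2.091e-27 kg·m/s.
Converting to eV/c: p = 3.912 eV/c ≈ 3.91 eV/c.

3.91 eV/c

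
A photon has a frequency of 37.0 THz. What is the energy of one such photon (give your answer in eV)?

In SI units: f = 37.0 THz = 3.70·10^13 Hz.
Since E = hf for a photon, E = 2.452·10^-20 J.
Converting to eV: E = 0.1530 eV ≈ 0.153 eV.

0.153 eV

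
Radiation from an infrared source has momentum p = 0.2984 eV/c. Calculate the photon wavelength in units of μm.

4.15 μm

Convert to SI: p = 0.2984 eV/c = 1.5947e-28 kg·m/s.
The photon relation is λ = h/p, giving λ = 4.155e-6 m.
Converting to μm: λ = 4.155 μm ≈ 4.15 μm.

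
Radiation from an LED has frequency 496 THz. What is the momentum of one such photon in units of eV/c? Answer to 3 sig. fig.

2.05 eV/c

Use h = 6.62607015e-34 J·s, c = 2.99792458e8 m/s, 1 eV = 1.602176634e-19 J.
First convert: f = 496 THz = 4.96e14 Hz.
Apply p = hf/c: p = 1.096e-27 kg·m/s.
Converting to eV/c: p = 2.051 eV/c ≈ 2.05 eV/c.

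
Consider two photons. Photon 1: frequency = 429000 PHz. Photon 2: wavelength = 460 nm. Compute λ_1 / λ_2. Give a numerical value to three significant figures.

1.52 × 10^-6

λ_1 = 6.988 × 10^-13 m (from frequency = 429000 PHz, via λ = c/f).
λ_2 = 4.600 × 10^-7 m (from wavelength = 460 nm, via λ given directly).
Ratio = 6.988 × 10^-13 / 4.600 × 10^-7 = 1.52 × 10^-6.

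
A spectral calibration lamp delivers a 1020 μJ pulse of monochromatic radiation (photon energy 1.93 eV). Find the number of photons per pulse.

3.30e15 photons

Per-photon energy: E = 3.092e-19 J (from energy = 1.93 eV).
N = E_total / E_photon = 0.00102 J / 3.092e-19 J = 3.30e15.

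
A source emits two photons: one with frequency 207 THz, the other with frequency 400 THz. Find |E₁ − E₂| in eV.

Using E = hf: E₁ = 1.372·10^-19 J, E₂ = 2.650·10^-19 J.
|ΔE| = |1.372·10^-19 − 2.650·10^-19| = 1.28·10^-19 J = 0.798 eV.

0.798 eV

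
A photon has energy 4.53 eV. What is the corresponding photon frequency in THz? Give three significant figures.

(h = 6.62607015·10^-34 J·s, 1 eV = 1.602176634·10^-19 J.)
Convert to SI: E = 4.53 eV = 7.2579·10^-19 J.
Apply f = E/h: f = 1.095·10^15 Hz.
Converting to THz: f = 1095 THz ≈ 1100 THz.

1100 THz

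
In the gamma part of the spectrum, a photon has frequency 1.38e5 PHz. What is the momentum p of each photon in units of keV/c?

Take h = 6.62607015e-34 J·s, c = 2.99792458e8 m/s, 1 eV = 1.602176634e-19 J.
In SI units: f = 1.38e5 PHz = 1.38e20 Hz.
The photon relation is p = hf/c, giving p = 3.050e-22 kg·m/s.
Converting to keV/c: p = 570.7 keV/c ≈ 571 keV/c.

571 keV/c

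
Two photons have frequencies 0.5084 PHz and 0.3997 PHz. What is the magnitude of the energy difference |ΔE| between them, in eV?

Using E = hf: E₁ = 3.3687 × 10^-19 J, E₂ = 2.6484 × 10^-19 J.
|ΔE| = |3.3687 × 10^-19 − 2.6484 × 10^-19| = 7.20 × 10^-20 J = 0.450 eV.

0.450 eV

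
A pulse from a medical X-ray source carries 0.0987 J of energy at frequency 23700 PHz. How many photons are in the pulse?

6.29e12 photons

Per-photon energy: E = 1.570e-14 J (from frequency = 23700 PHz).
N = E_total / E_photon = 0.0987 J / 1.570e-14 J = 6.29e12.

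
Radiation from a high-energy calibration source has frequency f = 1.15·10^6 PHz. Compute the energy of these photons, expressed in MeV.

(h = 6.62607015·10^-34 J·s, 1 eV = 1.602176634·10^-19 J.)
First convert: f = 1.15·10^6 PHz = 1.15·10^21 Hz.
The photon relation is E = hf, giving E = 7.620·10^-13 J.
Converting to MeV: E = 4.756 MeV ≈ 4.76 MeV.

4.76 MeV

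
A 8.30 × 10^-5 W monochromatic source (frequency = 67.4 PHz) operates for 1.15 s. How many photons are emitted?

2.14 × 10^12 photons

Total energy: E_total = P·t = 8.30 × 10^-5 × 1.15 = 9.545 × 10^-5 J.
Per-photon energy: E = 4.466 × 10^-17 J.
N = E_total / E_photon = 2.14 × 10^12.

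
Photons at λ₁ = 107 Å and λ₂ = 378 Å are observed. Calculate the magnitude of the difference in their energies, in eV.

Using E = hc/λ: E₁ = 1.856e-17 J, E₂ = 5.255e-18 J.
|ΔE| = |1.856e-17 − 5.255e-18| = 1.33e-17 J = 83.1 eV.

83.1 eV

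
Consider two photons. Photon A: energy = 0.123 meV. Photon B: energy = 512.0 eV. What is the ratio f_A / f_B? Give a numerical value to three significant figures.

2.40 × 10^-7

f_A = 2.974 × 10^10 Hz (from energy = 0.123 meV, via f = E/h).
f_B = 1.238 × 10^17 Hz (from energy = 512.0 eV, via f = E/h).
Ratio = 2.974 × 10^10 / 1.238 × 10^17 = 2.40 × 10^-7.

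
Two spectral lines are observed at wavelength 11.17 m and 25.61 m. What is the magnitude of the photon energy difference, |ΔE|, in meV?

6.26e-5 meV

Using E = hc/λ: E₁ = 1.7784e-26 J, E₂ = 7.7565e-27 J.
|ΔE| = |1.7784e-26 − 7.7565e-27| = 1.00e-26 J = 6.26e-5 meV.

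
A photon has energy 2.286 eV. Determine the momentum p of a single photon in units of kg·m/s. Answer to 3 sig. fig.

Take c = 2.99792458·10^8 m/s, 1 eV = 1.602176634·10^-19 J.
In SI units: E = 2.286 eV = 3.6626·10^-19 J.
For a photon p = E/c, so p = 1.222·10^-27 kg·m/s.
So p ≈ 1.22·10^-27 kg·m/s.

1.22·10^-27 kg·m/s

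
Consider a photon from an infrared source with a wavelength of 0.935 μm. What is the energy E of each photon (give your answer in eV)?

Use h = 6.62607015e-34 J·s, c = 2.99792458e8 m/s, 1 eV = 1.602176634e-19 J.
First convert: λ = 0.935 μm = 9.35e-7 m.
Since E = hc/λ for a photon, E = 2.125e-19 J.
Converting to eV: E = 1.326 eV ≈ 1.33 eV.

1.33 eV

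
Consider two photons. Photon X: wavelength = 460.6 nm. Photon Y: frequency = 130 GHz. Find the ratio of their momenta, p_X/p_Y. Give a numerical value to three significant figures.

5010

p_X = 1.439e-27 kg·m/s (from wavelength = 460.6 nm, via p = h/λ).
p_Y = 2.873e-31 kg·m/s (from frequency = 130 GHz, via p = hf/c).
Ratio = 1.439e-27 / 2.873e-31 = 5010.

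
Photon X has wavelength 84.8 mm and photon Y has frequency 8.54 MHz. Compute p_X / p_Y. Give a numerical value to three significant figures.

414

p_X = 7.814 × 10^-33 kg·m/s (from wavelength = 84.8 mm, via p = h/λ).
p_Y = 1.888 × 10^-35 kg·m/s (from frequency = 8.54 MHz, via p = hf/c).
Ratio = 7.814 × 10^-33 / 1.888 × 10^-35 = 414.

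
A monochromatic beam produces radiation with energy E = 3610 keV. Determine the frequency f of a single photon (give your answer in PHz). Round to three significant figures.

8.73e5 PHz

(h = 6.62607015e-34 J·s, 1 eV = 1.602176634e-19 J.)
Convert to SI: E = 3610 keV = 5.7839e-13 J.
Since f = E/h for a photon, f = 8.729e20 Hz.
Converting to PHz: f = 872900 PHz ≈ 8.73e5 PHz.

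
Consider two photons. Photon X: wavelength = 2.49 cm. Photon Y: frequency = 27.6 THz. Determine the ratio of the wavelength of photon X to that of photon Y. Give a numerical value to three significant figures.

λ_X = 0.02490 m (from wavelength = 2.49 cm, via λ given directly).
λ_Y = 1.086 × 10^-5 m (from frequency = 27.6 THz, via λ = c/f).
Ratio = 0.02490 / 1.086 × 10^-5 = 2290.

2290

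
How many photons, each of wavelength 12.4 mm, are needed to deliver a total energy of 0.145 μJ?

9.05e15 photons

Per-photon energy: E = 1.602e-23 J (from wavelength = 12.4 mm).
N = E_total / E_photon = 1.45e-7 J / 1.602e-23 J = 9.05e15.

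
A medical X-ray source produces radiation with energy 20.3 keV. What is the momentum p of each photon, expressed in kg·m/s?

In SI units: E = 20.3 keV = 3.2524 × 10^-15 J.
For a photon p = E/c, so p = 1.085 × 10^-23 kg·m/s.
So p ≈ 1.08 × 10^-23 kg·m/s.

1.08 × 10^-23 kg·m/s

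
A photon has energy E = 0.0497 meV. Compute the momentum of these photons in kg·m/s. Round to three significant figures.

2.66 × 10^-32 kg·m/s

Use c = 2.99792458 × 10^8 m/s, 1 eV = 1.602176634 × 10^-19 J.
In SI units: E = 0.0497 meV = 7.9628 × 10^-24 J.
For a photon p = E/c, so p = 2.656 × 10^-32 kg·m/s.
So p ≈ 2.66 × 10^-32 kg·m/s.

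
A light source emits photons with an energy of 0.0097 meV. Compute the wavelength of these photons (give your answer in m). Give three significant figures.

0.128 m

First convert: E = 0.0097 meV = 1.5541e-24 J.
For a photon λ = hc/E, so λ = 0.1278 m.
So λ ≈ 0.128 m.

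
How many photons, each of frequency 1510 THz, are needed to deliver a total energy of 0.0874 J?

Per-photon energy: E = 1.001e-18 J (from frequency = 1510 THz).
N = E_total / E_photon = 0.0874 J / 1.001e-18 J = 8.74e16.

8.74e16 photons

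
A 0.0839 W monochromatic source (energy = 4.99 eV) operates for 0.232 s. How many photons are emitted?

Total energy: E_total = P·t = 0.0839 × 0.232 = 0.01946 J.
Per-photon energy: E = 7.995e-19 J.
N = E_total / E_photon = 2.43e16.

2.43e16 photons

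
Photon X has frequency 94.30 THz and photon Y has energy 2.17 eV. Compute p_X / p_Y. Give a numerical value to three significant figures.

0.180

p_X = 2.084 × 10^-28 kg·m/s (from frequency = 94.30 THz, via p = hf/c).
p_Y = 1.160 × 10^-27 kg·m/s (from energy = 2.17 eV, via p = E/c).
Ratio = 2.084 × 10^-28 / 1.160 × 10^-27 = 0.180.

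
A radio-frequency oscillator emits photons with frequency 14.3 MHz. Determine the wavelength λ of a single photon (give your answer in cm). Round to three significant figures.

2100 cm

First convert: f = 14.3 MHz = 1.43e7 Hz.
For a photon λ = c/f, so λ = 20.96 m.
Converting to cm: λ = 2096 cm ≈ 2100 cm.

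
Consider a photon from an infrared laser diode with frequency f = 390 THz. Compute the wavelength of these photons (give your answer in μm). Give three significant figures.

0.769 μm

Take c = 2.99792458 × 10^8 m/s.
In SI units: f = 390 THz = 3.9 × 10^14 Hz.
Apply λ = c/f: λ = 7.687 × 10^-7 m.
Converting to μm: λ = 0.7687 μm ≈ 0.769 μm.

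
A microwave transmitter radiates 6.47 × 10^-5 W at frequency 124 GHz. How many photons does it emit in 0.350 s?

Total energy: E_total = P·t = 6.47 × 10^-5 × 0.350 = 2.264 × 10^-5 J.
Per-photon energy: E = 8.216 × 10^-23 J.
N = E_total / E_photon = 2.76 × 10^17.

2.76 × 10^17 photons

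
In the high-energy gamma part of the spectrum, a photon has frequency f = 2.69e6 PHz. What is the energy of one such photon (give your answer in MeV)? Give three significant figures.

11.1 MeV

Use h = 6.62607015e-34 J·s, 1 eV = 1.602176634e-19 J.
Convert to SI: f = 2.69e6 PHz = 2.69e21 Hz.
For a photon E = hf, so E = 1.782e-12 J.
Converting to MeV: E = 11.12 MeV ≈ 11.1 MeV.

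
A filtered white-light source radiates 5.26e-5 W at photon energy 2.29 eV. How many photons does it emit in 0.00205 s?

Total energy: E_total = P·t = 5.26e-5 × 0.00205 = 1.078e-7 J.
Per-photon energy: E = 3.669e-19 J.
N = E_total / E_photon = 2.94e11.

2.94e11 photons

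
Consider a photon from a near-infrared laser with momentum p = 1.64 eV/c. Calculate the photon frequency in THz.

In SI units: p = 1.64 eV/c = 8.7646 × 10^-28 kg·m/s.
For a photon f = pc/h, so f = 3.966 × 10^14 Hz.
Converting to THz: f = 396.6 THz ≈ 397 THz.

397 THz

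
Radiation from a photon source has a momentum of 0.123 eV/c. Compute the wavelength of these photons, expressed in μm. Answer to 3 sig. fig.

10.1 μm

Use h = 6.62607015 × 10^-34 J·s, c = 2.99792458 × 10^8 m/s, 1 eV = 1.602176634 × 10^-19 J.
First convert: p = 0.123 eV/c = 6.5735 × 10^-29 kg·m/s.
The photon relation is λ = h/p, giving λ = 1.008 × 10^-5 m.
Converting to μm: λ = 10.08 μm ≈ 10.1 μm.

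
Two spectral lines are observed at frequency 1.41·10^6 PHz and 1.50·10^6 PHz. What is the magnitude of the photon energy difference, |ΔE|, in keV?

372 keV

Using E = hf: E₁ = 9.343·10^-13 J, E₂ = 9.939·10^-13 J.
|ΔE| = |9.343·10^-13 − 9.939·10^-13| = 5.96·10^-14 J = 372 keV.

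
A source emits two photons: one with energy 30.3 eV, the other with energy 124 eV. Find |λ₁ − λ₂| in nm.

Using λ = hc/E: λ₁ = 4.092 × 10^-8 m, λ₂ = 9.999 × 10^-9 m.
|Δλ| = |4.092 × 10^-8 − 9.999 × 10^-9| = 3.09 × 10^-8 m = 30.9 nm.

30.9 nm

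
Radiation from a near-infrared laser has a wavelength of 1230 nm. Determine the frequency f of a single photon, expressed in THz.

(c = 2.99792458e8 m/s.)
Convert to SI: λ = 1230 nm = 1.23e-6 m.
Apply f = c/λ: f = 2.437e14 Hz.
Converting to THz: f = 243.7 THz ≈ 244 THz.

244 THz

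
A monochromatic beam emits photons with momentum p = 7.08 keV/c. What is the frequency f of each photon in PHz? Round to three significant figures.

1710 PHz

Convert to SI: p = 7.08 keV/c = 3.7838e-24 kg·m/s.
Since f = pc/h for a photon, f = 1.712e18 Hz.
Converting to PHz: f = 1712 PHz ≈ 1710 PHz.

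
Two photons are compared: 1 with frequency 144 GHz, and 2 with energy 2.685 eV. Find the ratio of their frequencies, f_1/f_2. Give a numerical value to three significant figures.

f_1 = 1.440 × 10^11 Hz (from frequency = 144 GHz, via f given directly).
f_2 = 6.492 × 10^14 Hz (from energy = 2.685 eV, via f = E/h).
Ratio = 1.440 × 10^11 / 6.492 × 10^14 = 2.22 × 10^-4.

2.22 × 10^-4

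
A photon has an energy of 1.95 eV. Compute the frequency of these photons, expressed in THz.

Convert to SI: E = 1.95 eV = 3.1242e-19 J.
For a photon f = E/h, so f = 4.715e14 Hz.
Converting to THz: f = 471.5 THz ≈ 472 THz.

472 THz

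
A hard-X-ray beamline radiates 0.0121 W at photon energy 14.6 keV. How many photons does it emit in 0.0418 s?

2.16e11 photons

Total energy: E_total = P·t = 0.0121 × 0.0418 = 5.058e-4 J.
Per-photon energy: E = 2.339e-15 J.
N = E_total / E_photon = 2.16e11.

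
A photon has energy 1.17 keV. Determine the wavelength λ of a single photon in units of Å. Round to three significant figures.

Take h = 6.62607015e-34 J·s, c = 2.99792458e8 m/s, 1 eV = 1.602176634e-19 J.
Convert to SI: E = 1.17 keV = 1.8745e-16 J.
For a photon λ = hc/E, so λ = 1.060e-9 m.
Converting to Å: λ = 10.60 Å ≈ 10.6 Å.

10.6 Å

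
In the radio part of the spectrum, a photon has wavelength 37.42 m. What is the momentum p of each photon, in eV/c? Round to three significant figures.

For a photon p = h/λ, so p = 1.771e-35 kg·m/s.
Converting to eV/c: p = 3.313e-8 eV/c ≈ 3.31e-8 eV/c.

3.31e-8 eV/c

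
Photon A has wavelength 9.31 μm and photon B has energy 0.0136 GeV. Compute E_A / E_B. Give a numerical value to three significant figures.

E_A = 2.134e-20 J (from wavelength = 9.31 μm, via E = hc/λ).
E_B = 2.179e-12 J (from energy = 0.0136 GeV, via E given directly).
Ratio = 2.134e-20 / 2.179e-12 = 9.79e-9.

9.79e-9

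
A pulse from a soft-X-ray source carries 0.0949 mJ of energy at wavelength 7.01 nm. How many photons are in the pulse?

3.35 × 10^12 photons

Per-photon energy: E = 2.834 × 10^-17 J (from wavelength = 7.01 nm).
N = E_total / E_photon = 9.49 × 10^-5 J / 2.834 × 10^-17 J = 3.35 × 10^12.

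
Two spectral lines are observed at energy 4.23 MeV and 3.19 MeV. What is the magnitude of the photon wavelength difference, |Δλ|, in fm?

Using λ = hc/E: λ₁ = 2.931e-13 m, λ₂ = 3.887e-13 m.
|Δλ| = |2.931e-13 − 3.887e-13| = 9.56e-14 m = 95.6 fm.

95.6 fm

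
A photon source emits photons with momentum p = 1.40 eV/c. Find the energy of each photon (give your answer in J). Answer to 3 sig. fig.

First convert: p = 1.40 eV/c = 7.4820 × 10^-28 kg·m/s.
The photon relation is E = pc, giving E = 2.243 × 10^-19 J.
So E ≈ 2.24 × 10^-19 J.

2.24 × 10^-19 J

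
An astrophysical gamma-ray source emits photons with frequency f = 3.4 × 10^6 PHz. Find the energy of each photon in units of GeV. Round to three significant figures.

(h = 6.62607015 × 10^-34 J·s, 1 eV = 1.602176634 × 10^-19 J.)
In SI units: f = 3.4 × 10^6 PHz = 3.4 × 10^21 Hz.
Since E = hf for a photon, E = 2.253 × 10^-12 J.
Converting to GeV: E = 0.01406 GeV ≈ 0.0141 GeV.

0.0141 GeV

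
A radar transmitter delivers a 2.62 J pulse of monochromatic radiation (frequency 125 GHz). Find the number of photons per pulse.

Per-photon energy: E = 8.283e-23 J (from frequency = 125 GHz).
N = E_total / E_photon = 2.62 J / 8.283e-23 J = 3.16e22.

3.16e22 photons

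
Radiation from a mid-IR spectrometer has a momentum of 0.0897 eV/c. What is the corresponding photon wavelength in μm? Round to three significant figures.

In SI units: p = 0.0897 eV/c = 4.7938 × 10^-29 kg·m/s.
Since λ = h/p for a photon, λ = 1.382 × 10^-5 m.
Converting to μm: λ = 13.82 μm ≈ 13.8 μm.

13.8 μm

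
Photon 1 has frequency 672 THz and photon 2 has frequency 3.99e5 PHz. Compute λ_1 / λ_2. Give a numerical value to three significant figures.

λ_1 = 4.461e-7 m (from frequency = 672 THz, via λ = c/f).
λ_2 = 7.514e-13 m (from frequency = 3.99e5 PHz, via λ = c/f).
Ratio = 4.461e-7 / 7.514e-13 = 5.94e5.

5.94e5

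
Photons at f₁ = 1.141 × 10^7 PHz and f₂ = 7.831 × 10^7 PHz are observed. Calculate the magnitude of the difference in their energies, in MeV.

277 MeV

Using E = hf: E₁ = 7.5603 × 10^-12 J, E₂ = 5.1889 × 10^-11 J.
|ΔE| = |7.5603 × 10^-12 − 5.1889 × 10^-11| = 4.43 × 10^-11 J = 277 MeV.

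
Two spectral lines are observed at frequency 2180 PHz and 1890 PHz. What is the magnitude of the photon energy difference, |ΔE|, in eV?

Using E = hf: E₁ = 1.444e-15 J, E₂ = 1.252e-15 J.
|ΔE| = |1.444e-15 − 1.252e-15| = 1.92e-16 J = 1200 eV.

1200 eV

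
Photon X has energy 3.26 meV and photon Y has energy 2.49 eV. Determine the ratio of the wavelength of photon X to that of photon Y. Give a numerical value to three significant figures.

λ_X = 3.803 × 10^-4 m (from energy = 3.26 meV, via λ = hc/E).
λ_Y = 4.979 × 10^-7 m (from energy = 2.49 eV, via λ = hc/E).
Ratio = 3.803 × 10^-4 / 4.979 × 10^-7 = 764.

764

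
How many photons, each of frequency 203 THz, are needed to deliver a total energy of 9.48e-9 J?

7.05e10 photons

Per-photon energy: E = 1.345e-19 J (from frequency = 203 THz).
N = E_total / E_photon = 9.48e-9 J / 1.345e-19 J = 7.05e10.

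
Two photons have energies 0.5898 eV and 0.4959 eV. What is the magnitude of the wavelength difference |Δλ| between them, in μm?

Using λ = hc/E: λ₁ = 2.1021 × 10^-6 m, λ₂ = 2.5002 × 10^-6 m.
|Δλ| = |2.1021 × 10^-6 − 2.5002 × 10^-6| = 3.98 × 10^-7 m = 0.398 μm.

0.398 μm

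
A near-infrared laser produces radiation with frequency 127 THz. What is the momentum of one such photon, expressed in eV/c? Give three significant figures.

First convert: f = 127 THz = 1.27e14 Hz.
The photon relation is p = hf/c, giving p = 2.807e-28 kg·m/s.
Converting to eV/c: p = 0.5252 eV/c ≈ 0.525 eV/c.

0.525 eV/c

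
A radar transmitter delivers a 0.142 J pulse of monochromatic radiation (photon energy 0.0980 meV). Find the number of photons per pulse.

Per-photon energy: E = 1.570 × 10^-23 J (from energy = 0.0980 meV).
N = E_total / E_photon = 0.142 J / 1.570 × 10^-23 J = 9.04 × 10^21.

9.04 × 10^21 photons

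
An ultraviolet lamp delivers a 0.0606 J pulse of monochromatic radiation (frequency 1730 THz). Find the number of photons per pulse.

Per-photon energy: E = 1.146 × 10^-18 J (from frequency = 1730 THz).
N = E_total / E_photon = 0.0606 J / 1.146 × 10^-18 J = 5.29 × 10^16.

5.29 × 10^16 photons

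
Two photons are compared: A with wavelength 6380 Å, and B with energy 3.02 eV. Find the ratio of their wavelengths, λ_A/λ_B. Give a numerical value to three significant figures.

λ_A = 6.380 × 10^-7 m (from wavelength = 6380 Å, via λ given directly).
λ_B = 4.105 × 10^-7 m (from energy = 3.02 eV, via λ = hc/E).
Ratio = 6.380 × 10^-7 / 4.105 × 10^-7 = 1.55.

1.55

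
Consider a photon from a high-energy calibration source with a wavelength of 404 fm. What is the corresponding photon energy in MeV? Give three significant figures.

3.07 MeV

In SI units: λ = 404 fm = 4.04e-13 m.
Since E = hc/λ for a photon, E = 4.917e-13 J.
Converting to MeV: E = 3.069 MeV ≈ 3.07 MeV.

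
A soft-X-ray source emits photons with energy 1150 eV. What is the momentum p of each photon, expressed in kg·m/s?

6.15 × 10^-25 kg·m/s

In SI units: E = 1150 eV = 1.8425 × 10^-16 J.
Apply p = E/c: p = 6.146 × 10^-25 kg·m/s.
So p ≈ 6.15 × 10^-25 kg·m/s.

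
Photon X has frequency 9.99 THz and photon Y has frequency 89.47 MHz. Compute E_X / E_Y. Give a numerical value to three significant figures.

E_X = 6.619e-21 J (from frequency = 9.99 THz, via E = hf).
E_Y = 5.928e-26 J (from frequency = 89.47 MHz, via E = hf).
Ratio = 6.619e-21 / 5.928e-26 = 1.12e5.

1.12e5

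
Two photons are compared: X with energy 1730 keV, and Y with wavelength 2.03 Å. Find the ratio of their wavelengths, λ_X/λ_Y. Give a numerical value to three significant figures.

λ_X = 7.167 × 10^-13 m (from energy = 1730 keV, via λ = hc/E).
λ_Y = 2.030 × 10^-10 m (from wavelength = 2.03 Å, via λ given directly).
Ratio = 7.167 × 10^-13 / 2.030 × 10^-10 = 3.53 × 10^-3.

3.53 × 10^-3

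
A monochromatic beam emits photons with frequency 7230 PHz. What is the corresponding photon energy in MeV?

0.0299 MeV

First convert: f = 7230 PHz = 7.23e18 Hz.
Since E = hf for a photon, E = 4.791e-15 J.
Converting to MeV: E = 0.02990 MeV ≈ 0.0299 MeV.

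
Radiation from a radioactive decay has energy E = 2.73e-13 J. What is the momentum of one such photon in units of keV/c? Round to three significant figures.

For a photon p = E/c, so p = 9.106e-22 kg·m/s.
Converting to keV/c: p = 1704 keV/c ≈ 1700 keV/c.

1700 keV/c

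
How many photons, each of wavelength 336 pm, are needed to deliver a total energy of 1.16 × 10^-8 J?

Per-photon energy: E = 5.912 × 10^-16 J (from wavelength = 336 pm).
N = E_total / E_photon = 1.16 × 10^-8 J / 5.912 × 10^-16 J = 1.96 × 10^7.

1.96 × 10^7 photons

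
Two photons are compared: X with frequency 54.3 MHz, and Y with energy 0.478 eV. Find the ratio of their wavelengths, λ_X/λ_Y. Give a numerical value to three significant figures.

2.13 × 10^6

λ_X = 5.521 m (from frequency = 54.3 MHz, via λ = c/f).
λ_Y = 2.594 × 10^-6 m (from energy = 0.478 eV, via λ = hc/E).
Ratio = 5.521 / 2.594 × 10^-6 = 2.13 × 10^6.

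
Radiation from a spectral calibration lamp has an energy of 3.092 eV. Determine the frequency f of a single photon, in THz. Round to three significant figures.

748 THz

In SI units: E = 3.092 eV = 4.9539e-19 J.
Since f = E/h for a photon, f = 7.476e14 Hz.
Converting to THz: f = 747.6 THz ≈ 748 THz.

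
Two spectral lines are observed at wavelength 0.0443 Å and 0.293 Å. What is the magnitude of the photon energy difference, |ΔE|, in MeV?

Using E = hc/λ: E₁ = 4.484 × 10^-14 J, E₂ = 6.780 × 10^-15 J.
|ΔE| = |4.484 × 10^-14 − 6.780 × 10^-15| = 3.81 × 10^-14 J = 0.238 MeV.

0.238 MeV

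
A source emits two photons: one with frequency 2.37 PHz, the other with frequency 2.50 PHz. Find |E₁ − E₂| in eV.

Using E = hf: E₁ = 1.570 × 10^-18 J, E₂ = 1.657 × 10^-18 J.
|ΔE| = |1.570 × 10^-18 − 1.657 × 10^-18| = 8.61 × 10^-20 J = 0.538 eV.

0.538 eV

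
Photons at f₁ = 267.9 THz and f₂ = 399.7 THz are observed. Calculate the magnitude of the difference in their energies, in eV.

0.545 eV

Using E = hf: E₁ = 1.7751 × 10^-19 J, E₂ = 2.6484 × 10^-19 J.
|ΔE| = |1.7751 × 10^-19 − 2.6484 × 10^-19| = 8.73 × 10^-20 J = 0.545 eV.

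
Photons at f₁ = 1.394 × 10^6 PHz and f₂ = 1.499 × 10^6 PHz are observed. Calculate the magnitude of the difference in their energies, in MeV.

0.434 MeV

Using E = hf: E₁ = 9.2367 × 10^-13 J, E₂ = 9.9325 × 10^-13 J.
|ΔE| = |9.2367 × 10^-13 − 9.9325 × 10^-13| = 6.96 × 10^-14 J = 0.434 MeV.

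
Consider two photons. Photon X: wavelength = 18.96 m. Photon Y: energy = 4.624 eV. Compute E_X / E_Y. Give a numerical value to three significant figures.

1.41·10^-8

E_X = 1.048·10^-26 J (from wavelength = 18.96 m, via E = hc/λ).
E_Y = 7.408·10^-19 J (from energy = 4.624 eV, via E given directly).
Ratio = 1.048·10^-26 / 7.408·10^-19 = 1.41·10^-8.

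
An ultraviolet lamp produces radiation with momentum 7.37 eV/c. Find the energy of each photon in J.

1.18 × 10^-18 J

Use c = 2.99792458 × 10^8 m/s, 1 eV = 1.602176634 × 10^-19 J.
Convert to SI: p = 7.37 eV/c = 3.9387 × 10^-27 kg·m/s.
Since E = pc for a photon, E = 1.181 × 10^-18 J.
So E ≈ 1.18 × 10^-18 J.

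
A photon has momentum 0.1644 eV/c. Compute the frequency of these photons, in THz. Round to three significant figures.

(h = 6.62607015·10^-34 J·s, c = 2.99792458·10^8 m/s, 1 eV = 1.602176634·10^-19 J.)
Convert to SI: p = 0.1644 eV/c = 8.7860·10^-29 kg·m/s.
The photon relation is f = pc/h, giving f = 3.975·10^13 Hz.
Converting to THz: f = 39.75 THz ≈ 39.8 THz.

39.8 THz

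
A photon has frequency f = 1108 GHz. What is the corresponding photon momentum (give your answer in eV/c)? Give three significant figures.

First convert: f = 1108 GHz = 1.108·10^12 Hz.
Since p = hf/c for a photon, p = 2.449·10^-30 kg·m/s.
Converting to eV/c: p = 0.004582 eV/c ≈ 4.58·10^-3 eV/c.

4.58·10^-3 eV/c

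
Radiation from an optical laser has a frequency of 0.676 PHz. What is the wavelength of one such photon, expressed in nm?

In SI units: f = 0.676 PHz = 6.76 × 10^14 Hz.
Since λ = c/f for a photon, λ = 4.435 × 10^-7 m.
Converting to nm: λ = 443.5 nm ≈ 443 nm.

443 nm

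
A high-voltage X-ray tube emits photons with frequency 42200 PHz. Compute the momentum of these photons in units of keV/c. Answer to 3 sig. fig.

Convert to SI: f = 42200 PHz = 4.22e19 Hz.
For a photon p = hf/c, so p = 9.327e-23 kg·m/s.
Converting to keV/c: p = 174.5 keV/c ≈ 175 keV/c.

175 keV/c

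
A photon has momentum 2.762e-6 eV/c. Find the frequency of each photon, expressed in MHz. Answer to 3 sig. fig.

First convert: p = 2.762e-6 eV/c = 1.4761e-33 kg·m/s.
Apply f = pc/h: f = 6.678e8 Hz.
Converting to MHz: f = 667.8 MHz ≈ 668 MHz.

668 MHz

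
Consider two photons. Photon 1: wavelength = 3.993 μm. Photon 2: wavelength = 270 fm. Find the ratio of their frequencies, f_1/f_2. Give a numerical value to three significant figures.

6.76e-8

f_1 = 7.508e13 Hz (from wavelength = 3.993 μm, via f = c/λ).
f_2 = 1.110e21 Hz (from wavelength = 270 fm, via f = c/λ).
Ratio = 7.508e13 / 1.110e21 = 6.76e-8.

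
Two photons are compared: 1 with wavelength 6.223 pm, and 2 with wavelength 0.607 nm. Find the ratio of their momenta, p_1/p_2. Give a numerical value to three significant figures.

97.5

p_1 = 1.065 × 10^-22 kg·m/s (from wavelength = 6.223 pm, via p = h/λ).
p_2 = 1.092 × 10^-24 kg·m/s (from wavelength = 0.607 nm, via p = h/λ).
Ratio = 1.065 × 10^-22 / 1.092 × 10^-24 = 97.5.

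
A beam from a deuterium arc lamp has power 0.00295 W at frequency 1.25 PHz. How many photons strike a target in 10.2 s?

3.63 × 10^16 photons

Total energy: E_total = P·t = 0.00295 × 10.2 = 0.03009 J.
Per-photon energy: E = 8.283 × 10^-19 J.
N = E_total / E_photon = 3.63 × 10^16.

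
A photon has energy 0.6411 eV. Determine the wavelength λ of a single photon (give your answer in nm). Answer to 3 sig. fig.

1930 nm

First convert: E = 0.6411 eV = 1.0272e-19 J.
The photon relation is λ = hc/E, giving λ = 1.934e-6 m.
Converting to nm: λ = 1934 nm ≈ 1930 nm.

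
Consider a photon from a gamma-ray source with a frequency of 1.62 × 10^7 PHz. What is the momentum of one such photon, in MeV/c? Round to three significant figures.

Take h = 6.62607015 × 10^-34 J·s, c = 2.99792458 × 10^8 m/s, 1 eV = 1.602176634 × 10^-19 J.
First convert: f = 1.62 × 10^7 PHz = 1.62 × 10^22 Hz.
Apply p = hf/c: p = 3.581 × 10^-20 kg·m/s.
Converting to MeV/c: p = 67.00 MeV/c ≈ 67.0 MeV/c.

67.0 MeV/c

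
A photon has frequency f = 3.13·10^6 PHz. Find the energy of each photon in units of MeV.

12.9 MeV

Convert to SI: f = 3.13·10^6 PHz = 3.13·10^21 Hz.
Apply E = hf: E = 2.074·10^-12 J.
Converting to MeV: E = 12.94 MeV ≈ 12.9 MeV.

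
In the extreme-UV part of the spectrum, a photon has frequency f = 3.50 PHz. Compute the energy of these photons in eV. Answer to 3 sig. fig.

(h = 6.62607015 × 10^-34 J·s, 1 eV = 1.602176634 × 10^-19 J.)
Convert to SI: f = 3.50 PHz = 3.50 × 10^15 Hz.
Apply E = hf: E = 2.319 × 10^-18 J.
Converting to eV: E = 14.47 eV ≈ 14.5 eV.

14.5 eV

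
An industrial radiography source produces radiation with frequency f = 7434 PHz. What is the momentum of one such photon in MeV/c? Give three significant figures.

Take h = 6.62607015e-34 J·s, c = 2.99792458e8 m/s, 1 eV = 1.602176634e-19 J.
First convert: f = 7434 PHz = 7.434e18 Hz.
Apply p = hf/c: p = 1.643e-23 kg·m/s.
Converting to MeV/c: p = 0.03074 MeV/c ≈ 0.0307 MeV/c.

0.0307 MeV/c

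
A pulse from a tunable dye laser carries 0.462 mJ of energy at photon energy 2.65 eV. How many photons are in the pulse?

Per-photon energy: E = 4.246 × 10^-19 J (from energy = 2.65 eV).
N = E_total / E_photon = 4.62 × 10^-4 J / 4.246 × 10^-19 J = 1.09 × 10^15.

1.09 × 10^15 photons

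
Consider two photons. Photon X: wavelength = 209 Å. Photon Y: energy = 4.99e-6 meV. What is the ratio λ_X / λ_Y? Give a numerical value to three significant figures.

λ_X = 2.090e-8 m (from wavelength = 209 Å, via λ given directly).
λ_Y = 248.5 m (from energy = 4.99e-6 meV, via λ = hc/E).
Ratio = 2.090e-8 / 248.5 = 8.41e-11.

8.41e-11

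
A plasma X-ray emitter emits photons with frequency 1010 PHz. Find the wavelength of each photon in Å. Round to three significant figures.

2.97 Å

(c = 2.99792458e8 m/s.)
First convert: f = 1010 PHz = 1.01e18 Hz.
For a photon λ = c/f, so λ = 2.968e-10 m.
Converting to Å: λ = 2.968 Å ≈ 2.97 Å.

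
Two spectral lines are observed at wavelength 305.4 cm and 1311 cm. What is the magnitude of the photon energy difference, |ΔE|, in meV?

Using E = hc/λ: E₁ = 6.5044e-26 J, E₂ = 1.5152e-26 J.
|ΔE| = |6.5044e-26 − 1.5152e-26| = 4.99e-26 J = 3.11e-4 meV.

3.11e-4 meV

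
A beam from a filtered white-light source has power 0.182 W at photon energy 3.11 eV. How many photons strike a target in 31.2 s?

1.14 × 10^19 photons

Total energy: E_total = P·t = 0.182 × 31.2 = 5.678 J.
Per-photon energy: E = 4.983 × 10^-19 J.
N = E_total / E_photon = 1.14 × 10^19.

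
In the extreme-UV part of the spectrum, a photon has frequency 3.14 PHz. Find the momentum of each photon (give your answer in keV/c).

Use h = 6.62607015e-34 J·s, c = 2.99792458e8 m/s, 1 eV = 1.602176634e-19 J.
Convert to SI: f = 3.14 PHz = 3.14e15 Hz.
The photon relation is p = hf/c, giving p = 6.940e-27 kg·m/s.
Converting to keV/c: p = 0.01299 keV/c ≈ 0.0130 keV/c.

0.0130 keV/c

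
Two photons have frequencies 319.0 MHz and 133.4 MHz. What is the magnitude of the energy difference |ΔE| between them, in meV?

Using E = hf: E₁ = 2.1137·10^-25 J, E₂ = 8.8392·10^-26 J.
|ΔE| = |2.1137·10^-25 − 8.8392·10^-26| = 1.23·10^-25 J = 7.68·10^-4 meV.

7.68·10^-4 meV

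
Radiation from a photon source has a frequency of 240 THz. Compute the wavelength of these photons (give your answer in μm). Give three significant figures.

(c = 2.99792458e8 m/s.)
First convert: f = 240 THz = 2.4e14 Hz.
Since λ = c/f for a photon, λ = 1.249e-6 m.
Converting to μm: λ = 1.249 μm ≈ 1.25 μm.

1.25 μm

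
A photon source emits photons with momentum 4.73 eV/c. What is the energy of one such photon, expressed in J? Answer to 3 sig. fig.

7.58e-19 J

Convert to SI: p = 4.73 eV/c = 2.5278e-27 kg·m/s.
The photon relation is E = pc, giving E = 7.578e-19 J.
So E ≈ 7.58e-19 J.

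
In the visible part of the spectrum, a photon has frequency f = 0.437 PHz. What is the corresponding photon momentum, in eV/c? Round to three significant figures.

Use h = 6.62607015·10^-34 J·s, c = 2.99792458·10^8 m/s, 1 eV = 1.602176634·10^-19 J.
Convert to SI: f = 0.437 PHz = 4.37·10^14 Hz.
The photon relation is p = hf/c, giving p = 9.659·10^-28 kg·m/s.
Converting to eV/c: p = 1.807 eV/c ≈ 1.81 eV/c.

1.81 eV/c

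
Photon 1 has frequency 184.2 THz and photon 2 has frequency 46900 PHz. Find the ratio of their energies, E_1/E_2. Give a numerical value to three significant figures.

E_1 = 1.221·10^-19 J (from frequency = 184.2 THz, via E = hf).
E_2 = 3.108·10^-14 J (from frequency = 46900 PHz, via E = hf).
Ratio = 1.221·10^-19 / 3.108·10^-14 = 3.93·10^-6.

3.93·10^-6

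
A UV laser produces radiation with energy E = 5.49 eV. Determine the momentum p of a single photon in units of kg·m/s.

Use c = 2.99792458 × 10^8 m/s, 1 eV = 1.602176634 × 10^-19 J.
Convert to SI: E = 5.49 eV = 8.7959 × 10^-19 J.
Apply p = E/c: p = 2.934 × 10^-27 kg·m/s.
So p ≈ 2.93 × 10^-27 kg·m/s.

2.93 × 10^-27 kg·m/s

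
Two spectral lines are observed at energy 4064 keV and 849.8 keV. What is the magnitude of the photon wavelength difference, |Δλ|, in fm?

1150 fm

Using λ = hc/E: λ₁ = 3.0508·10^-13 m, λ₂ = 1.4590·10^-12 m.
|Δλ| = |3.0508·10^-13 − 1.4590·10^-12| = 1.15·10^-12 m = 1150 fm.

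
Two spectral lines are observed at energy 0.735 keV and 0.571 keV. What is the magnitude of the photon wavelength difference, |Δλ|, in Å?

4.84 Å

Using λ = hc/E: λ₁ = 1.687e-9 m, λ₂ = 2.171e-9 m.
|Δλ| = |1.687e-9 − 2.171e-9| = 4.84e-10 m = 4.84 Å.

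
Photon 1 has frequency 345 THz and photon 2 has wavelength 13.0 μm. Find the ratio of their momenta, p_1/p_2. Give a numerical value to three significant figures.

p_1 = 7.625e-28 kg·m/s (from frequency = 345 THz, via p = hf/c).
p_2 = 5.097e-29 kg·m/s (from wavelength = 13.0 μm, via p = h/λ).
Ratio = 7.625e-28 / 5.097e-29 = 15.0.

15.0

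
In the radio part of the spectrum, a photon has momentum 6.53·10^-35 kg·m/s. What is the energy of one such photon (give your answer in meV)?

1.22·10^-4 meV

Take c = 2.99792458·10^8 m/s, 1 eV = 1.602176634·10^-19 J.
The photon relation is E = pc, giving E = 1.958·10^-26 J.
Converting to meV: E = 1.222·10^-4 meV ≈ 1.22·10^-4 meV.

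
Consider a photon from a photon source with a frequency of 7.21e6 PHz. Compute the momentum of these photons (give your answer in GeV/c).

Take h = 6.62607015e-34 J·s, c = 2.99792458e8 m/s, 1 eV = 1.602176634e-19 J.
First convert: f = 7.21e6 PHz = 7.21e21 Hz.
Apply p = hf/c: p = 1.594e-20 kg·m/s.
Converting to GeV/c: p = 0.02982 GeV/c ≈ 0.0298 GeV/c.

0.0298 GeV/c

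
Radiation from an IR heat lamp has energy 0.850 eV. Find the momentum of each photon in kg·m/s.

In SI units: E = 0.850 eV = 1.3619 × 10^-19 J.
The photon relation is p = E/c, giving p = 4.543 × 10^-28 kg·m/s.
So p ≈ 4.54 × 10^-28 kg·m/s.

4.54 × 10^-28 kg·m/s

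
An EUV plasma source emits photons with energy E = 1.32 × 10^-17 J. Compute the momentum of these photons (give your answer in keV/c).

0.0824 keV/c

Use c = 2.99792458 × 10^8 m/s, 1 eV = 1.602176634 × 10^-19 J.
For a photon p = E/c, so p = 4.403 × 10^-26 kg·m/s.
Converting to keV/c: p = 0.08239 keV/c ≈ 0.0824 keV/c.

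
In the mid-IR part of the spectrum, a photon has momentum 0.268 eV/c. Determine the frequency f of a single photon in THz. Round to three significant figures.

64.8 THz

Use h = 6.62607015e-34 J·s, c = 2.99792458e8 m/s, 1 eV = 1.602176634e-19 J.
Convert to SI: p = 0.268 eV/c = 1.4323e-28 kg·m/s.
For a photon f = pc/h, so f = 6.480e13 Hz.
Converting to THz: f = 64.80 THz ≈ 64.8 THz.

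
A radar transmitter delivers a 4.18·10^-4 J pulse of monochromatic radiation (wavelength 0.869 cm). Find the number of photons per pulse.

Per-photon energy: E = 2.286·10^-23 J (from wavelength = 0.869 cm).
N = E_total / E_photon = 4.18·10^-4 J / 2.286·10^-23 J = 1.83·10^19.

1.83·10^19 photons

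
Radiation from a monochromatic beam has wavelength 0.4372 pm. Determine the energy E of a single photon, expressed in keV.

Take h = 6.62607015 × 10^-34 J·s, c = 2.99792458 × 10^8 m/s, 1 eV = 1.602176634 × 10^-19 J.
Convert to SI: λ = 0.4372 pm = 4.372 × 10^-13 m.
Since E = hc/λ for a photon, E = 4.544 × 10^-13 J.
Converting to keV: E = 2836 keV ≈ 2840 keV.

2840 keV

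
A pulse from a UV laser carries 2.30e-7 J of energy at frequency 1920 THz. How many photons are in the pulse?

1.81e11 photons

Per-photon energy: E = 1.272e-18 J (from frequency = 1920 THz).
N = E_total / E_photon = 2.30e-7 J / 1.272e-18 J = 1.81e11.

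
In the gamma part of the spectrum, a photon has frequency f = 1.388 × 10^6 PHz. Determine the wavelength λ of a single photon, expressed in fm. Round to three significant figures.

216 fm

Take c = 2.99792458 × 10^8 m/s.
First convert: f = 1.388 × 10^6 PHz = 1.388 × 10^21 Hz.
Apply λ = c/f: λ = 2.160 × 10^-13 m.
Converting to fm: λ = 216.0 fm ≈ 216 fm.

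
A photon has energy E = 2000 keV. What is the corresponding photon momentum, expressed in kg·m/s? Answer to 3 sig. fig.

Use c = 2.99792458e8 m/s, 1 eV = 1.602176634e-19 J.
First convert: E = 2000 keV = 3.2044e-13 J.
For a photon p = E/c, so p = 1.069e-21 kg·m/s.
So p ≈ 1.07e-21 kg·m/s.

1.07e-21 kg·m/s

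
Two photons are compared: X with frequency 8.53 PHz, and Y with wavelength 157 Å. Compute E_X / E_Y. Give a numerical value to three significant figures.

0.447

E_X = 5.652e-18 J (from frequency = 8.53 PHz, via E = hf).
E_Y = 1.265e-17 J (from wavelength = 157 Å, via E = hc/λ).
Ratio = 5.652e-18 / 1.265e-17 = 0.447.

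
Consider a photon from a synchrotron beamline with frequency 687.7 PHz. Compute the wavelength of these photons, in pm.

436 pm

(c = 2.99792458 × 10^8 m/s.)
In SI units: f = 687.7 PHz = 6.877 × 10^17 Hz.
Since λ = c/f for a photon, λ = 4.359 × 10^-10 m.
Converting to pm: λ = 435.9 pm ≈ 436 pm.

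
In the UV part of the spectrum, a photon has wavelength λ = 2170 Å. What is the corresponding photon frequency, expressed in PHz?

1.38 PHz

(c = 2.99792458e8 m/s.)
In SI units: λ = 2170 Å = 2.17e-7 m.
Apply f = c/λ: f = 1.382e15 Hz.
Converting to PHz: f = 1.382 PHz ≈ 1.38 PHz.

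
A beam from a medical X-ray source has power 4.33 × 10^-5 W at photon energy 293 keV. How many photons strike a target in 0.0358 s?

3.30 × 10^7 photons

Total energy: E_total = P·t = 4.33 × 10^-5 × 0.0358 = 1.550 × 10^-6 J.
Per-photon energy: E = 4.694 × 10^-14 J.
N = E_total / E_photon = 3.30 × 10^7.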